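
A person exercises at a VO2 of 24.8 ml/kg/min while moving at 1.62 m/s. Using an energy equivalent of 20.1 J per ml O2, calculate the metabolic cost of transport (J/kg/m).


Power per kg = VO2 * 20.1 / 60
Power per kg = 24.8 * 20.1 / 60 = 8.3080 W/kg
Cost = power_per_kg / speed
Cost = 8.3080 / 1.62
Cost = 5.1284


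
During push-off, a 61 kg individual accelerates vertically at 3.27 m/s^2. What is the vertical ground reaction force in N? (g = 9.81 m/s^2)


GRF = m * (g + a)
GRF = 61 * (9.81 + 3.27)
GRF = 61 * 13.0800
GRF = 797.8800


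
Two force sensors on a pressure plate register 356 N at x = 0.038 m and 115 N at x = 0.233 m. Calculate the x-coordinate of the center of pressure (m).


COP_x = (F1*x1 + F2*x2) / (F1 + F2)
COP_x = (356*0.038 + 115*0.233) / (356 + 115)
Numerator = 40.3230
Denominator = 471
COP_x = 0.0856


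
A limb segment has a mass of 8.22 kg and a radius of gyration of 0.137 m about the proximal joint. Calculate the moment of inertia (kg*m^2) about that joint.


I = m * k^2
I = 8.22 * 0.137^2
k^2 = 0.0188
I = 0.1543


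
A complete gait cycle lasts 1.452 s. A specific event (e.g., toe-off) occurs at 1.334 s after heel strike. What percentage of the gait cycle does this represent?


pct = (event_time / cycle_time) * 100
pct = (1.334 / 1.452) * 100
ratio = 0.9187
pct = 91.8733


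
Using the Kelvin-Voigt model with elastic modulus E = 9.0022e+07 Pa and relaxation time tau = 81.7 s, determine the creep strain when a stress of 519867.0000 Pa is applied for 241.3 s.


epsilon(t) = (sigma/E) * (1 - exp(-t/tau))
sigma/E = 519867.0000 / 9.0022e+07 = 0.0058
exp(-t/tau) = exp(-241.3 / 81.7) = 0.0522
epsilon = 0.0058 * (1 - 0.0522)
epsilon = 0.0055


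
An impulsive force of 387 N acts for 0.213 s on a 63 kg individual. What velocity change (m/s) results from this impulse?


J = F * dt = 387 * 0.213 = 82.4310 N*s
delta_v = J / m
delta_v = 82.4310 / 63
delta_v = 1.3084


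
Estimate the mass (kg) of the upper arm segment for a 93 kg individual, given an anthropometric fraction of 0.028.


m_segment = body_mass * fraction
m_segment = 93 * 0.028
m_segment = 2.6040


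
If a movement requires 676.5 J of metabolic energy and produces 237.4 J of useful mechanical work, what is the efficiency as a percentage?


eta = (W_mech / E_meta) * 100
eta = (237.4 / 676.5) * 100
ratio = 0.3509
eta = 35.0924


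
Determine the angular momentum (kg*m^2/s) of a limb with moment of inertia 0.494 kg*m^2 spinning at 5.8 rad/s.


L = I * omega
L = 0.494 * 5.8
L = 2.8652


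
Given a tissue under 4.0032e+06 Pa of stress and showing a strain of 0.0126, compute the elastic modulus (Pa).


E = stress / strain
E = 4.0032e+06 / 0.0126
E = 3.1771e+08


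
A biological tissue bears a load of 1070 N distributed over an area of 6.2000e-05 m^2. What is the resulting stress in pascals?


stress = F / A
stress = 1070 / 6.2000e-05
stress = 1.7258e+07


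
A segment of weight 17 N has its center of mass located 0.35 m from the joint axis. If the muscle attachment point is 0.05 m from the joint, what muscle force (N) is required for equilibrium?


F_muscle = W * d_load / d_muscle
F_muscle = 17 * 0.35 / 0.05
Numerator = 5.9500
F_muscle = 119.0000


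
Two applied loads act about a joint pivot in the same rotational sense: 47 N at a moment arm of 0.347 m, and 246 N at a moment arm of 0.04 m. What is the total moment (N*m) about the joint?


M = F1 * d1 + F2 * d2
M = 47 * 0.347 + 246 * 0.04
M = 16.3090 + 9.8400
M = 26.1490


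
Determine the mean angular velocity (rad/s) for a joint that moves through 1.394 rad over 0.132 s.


omega = delta_theta / delta_t
omega = 1.394 / 0.132
omega = 10.5606


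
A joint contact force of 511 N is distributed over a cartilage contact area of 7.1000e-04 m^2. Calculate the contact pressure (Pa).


P = F / A
P = 511 / 7.1000e-04
P = 719718.3099


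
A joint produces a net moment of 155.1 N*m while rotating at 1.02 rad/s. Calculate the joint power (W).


P = M * omega
P = 155.1 * 1.02
P = 158.2020


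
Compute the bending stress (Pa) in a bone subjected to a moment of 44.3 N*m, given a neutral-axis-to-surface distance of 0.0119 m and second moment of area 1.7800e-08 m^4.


sigma = M * c / I
sigma = 44.3 * 0.0119 / 1.7800e-08
M * c = 0.5272
sigma = 2.9616e+07


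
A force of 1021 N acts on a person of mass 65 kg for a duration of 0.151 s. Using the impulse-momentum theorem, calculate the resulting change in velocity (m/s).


J = F * dt = 1021 * 0.151 = 154.1710 N*s
delta_v = J / m
delta_v = 154.1710 / 65
delta_v = 2.3719


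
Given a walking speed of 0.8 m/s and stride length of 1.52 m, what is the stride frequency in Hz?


f = v / stride_length
f = 0.8 / 1.52
f = 0.5263


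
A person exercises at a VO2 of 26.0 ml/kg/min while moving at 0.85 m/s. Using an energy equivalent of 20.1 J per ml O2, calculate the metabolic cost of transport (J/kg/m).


Power per kg = VO2 * 20.1 / 60
Power per kg = 26.0 * 20.1 / 60 = 8.7100 W/kg
Cost = power_per_kg / speed
Cost = 8.7100 / 0.85
Cost = 10.2471


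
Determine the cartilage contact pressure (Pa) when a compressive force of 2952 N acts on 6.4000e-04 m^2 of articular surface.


P = F / A
P = 2952 / 6.4000e-04
P = 4.6125e+06


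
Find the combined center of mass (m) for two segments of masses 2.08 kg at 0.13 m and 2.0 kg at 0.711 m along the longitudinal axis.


COM = (m1*x1 + m2*x2) / (m1 + m2)
COM = (2.08*0.13 + 2.0*0.711) / (2.08 + 2.0)
Numerator = 1.6924
Denominator = 4.0800
COM = 0.4148


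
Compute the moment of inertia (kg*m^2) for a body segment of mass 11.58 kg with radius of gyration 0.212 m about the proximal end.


I = m * k^2
I = 11.58 * 0.212^2
k^2 = 0.0449
I = 0.5205


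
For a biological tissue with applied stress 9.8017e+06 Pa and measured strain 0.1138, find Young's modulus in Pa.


E = stress / strain
E = 9.8017e+06 / 0.1138
E = 8.6131e+07


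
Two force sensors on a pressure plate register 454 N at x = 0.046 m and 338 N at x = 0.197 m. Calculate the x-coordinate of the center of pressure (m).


COP_x = (F1*x1 + F2*x2) / (F1 + F2)
COP_x = (454*0.046 + 338*0.197) / (454 + 338)
Numerator = 87.4700
Denominator = 792
COP_x = 0.1104


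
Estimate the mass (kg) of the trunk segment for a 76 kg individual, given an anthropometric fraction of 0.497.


m_segment = body_mass * fraction
m_segment = 76 * 0.497
m_segment = 37.7720


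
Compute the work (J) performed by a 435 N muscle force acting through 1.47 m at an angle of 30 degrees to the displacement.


W = F * d * cos(theta)
theta = 30 deg = 0.5236 rad
cos(theta) = 0.8660
W = 435 * 1.47 * 0.8660
W = 553.7799


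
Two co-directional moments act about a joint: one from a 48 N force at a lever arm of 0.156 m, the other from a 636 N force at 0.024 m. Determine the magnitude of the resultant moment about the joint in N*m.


M = F1 * d1 + F2 * d2
M = 48 * 0.156 + 636 * 0.024
M = 7.4880 + 15.2640
M = 22.7520


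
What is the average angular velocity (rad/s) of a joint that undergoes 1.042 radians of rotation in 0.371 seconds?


omega = delta_theta / delta_t
omega = 1.042 / 0.371
omega = 2.8086


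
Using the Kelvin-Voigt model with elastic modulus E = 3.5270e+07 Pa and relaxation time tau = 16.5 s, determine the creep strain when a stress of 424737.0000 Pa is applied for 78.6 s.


epsilon(t) = (sigma/E) * (1 - exp(-t/tau))
sigma/E = 424737.0000 / 3.5270e+07 = 0.0120
exp(-t/tau) = exp(-78.6 / 16.5) = 0.0085
epsilon = 0.0120 * (1 - 0.0085)
epsilon = 0.0119


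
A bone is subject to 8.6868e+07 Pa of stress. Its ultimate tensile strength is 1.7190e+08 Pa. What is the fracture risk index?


FRI = applied / ultimate
FRI = 8.6868e+07 / 1.7190e+08
FRI = 0.5053


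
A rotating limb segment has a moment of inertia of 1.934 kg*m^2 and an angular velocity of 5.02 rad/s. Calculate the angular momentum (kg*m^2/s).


L = I * omega
L = 1.934 * 5.02
L = 9.7087


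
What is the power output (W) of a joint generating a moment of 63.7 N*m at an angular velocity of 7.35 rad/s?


P = M * omega
P = 63.7 * 7.35
P = 468.1950


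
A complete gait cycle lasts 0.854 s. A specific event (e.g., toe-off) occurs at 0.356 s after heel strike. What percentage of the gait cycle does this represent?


pct = (event_time / cycle_time) * 100
pct = (0.356 / 0.854) * 100
ratio = 0.4169
pct = 41.6862


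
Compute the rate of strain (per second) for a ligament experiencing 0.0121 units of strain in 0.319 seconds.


strain_rate = delta_strain / delta_t
strain_rate = 0.0121 / 0.319
strain_rate = 0.0379


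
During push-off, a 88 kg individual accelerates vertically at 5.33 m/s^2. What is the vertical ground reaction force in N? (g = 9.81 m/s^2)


GRF = m * (g + a)
GRF = 88 * (9.81 + 5.33)
GRF = 88 * 15.1400
GRF = 1332.3200


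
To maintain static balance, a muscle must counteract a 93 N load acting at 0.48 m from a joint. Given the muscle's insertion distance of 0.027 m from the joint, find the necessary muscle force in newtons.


F_muscle = W * d_load / d_muscle
F_muscle = 93 * 0.48 / 0.027
Numerator = 44.6400
F_muscle = 1653.3333


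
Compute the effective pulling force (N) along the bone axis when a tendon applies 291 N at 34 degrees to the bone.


F_eff = F_tendon * cos(theta)
theta = 34 deg = 0.5934 rad
cos(theta) = 0.8290
F_eff = 291 * 0.8290
F_eff = 241.2499


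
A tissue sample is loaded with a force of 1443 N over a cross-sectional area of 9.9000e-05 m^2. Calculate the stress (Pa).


stress = F / A
stress = 1443 / 9.9000e-05
stress = 1.4576e+07


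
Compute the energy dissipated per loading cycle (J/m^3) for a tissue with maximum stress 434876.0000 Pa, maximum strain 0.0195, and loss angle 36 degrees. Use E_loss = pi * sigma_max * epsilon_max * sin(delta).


E_loss = pi * sigma_max * epsilon_max * sin(delta)
delta = 36 deg = 0.6283 rad
sin(delta) = 0.5878
E_loss = pi * 434876.0000 * 0.0195 * 0.5878
E_loss = 15659.1653


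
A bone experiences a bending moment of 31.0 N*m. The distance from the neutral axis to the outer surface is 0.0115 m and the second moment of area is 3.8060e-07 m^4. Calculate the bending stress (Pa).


sigma = M * c / I
sigma = 31.0 * 0.0115 / 3.8060e-07
M * c = 0.3565
sigma = 936678.9280


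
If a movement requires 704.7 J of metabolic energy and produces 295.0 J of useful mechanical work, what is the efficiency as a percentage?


eta = (W_mech / E_meta) * 100
eta = (295.0 / 704.7) * 100
ratio = 0.4186
eta = 41.8618


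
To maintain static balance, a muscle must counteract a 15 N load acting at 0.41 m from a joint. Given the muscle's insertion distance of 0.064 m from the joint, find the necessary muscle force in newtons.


F_muscle = W * d_load / d_muscle
F_muscle = 15 * 0.41 / 0.064
Numerator = 6.1500
F_muscle = 96.0937


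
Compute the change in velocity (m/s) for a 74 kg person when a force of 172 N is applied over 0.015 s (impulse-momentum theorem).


J = F * dt = 172 * 0.015 = 2.5800 N*s
delta_v = J / m
delta_v = 2.5800 / 74
delta_v = 0.0349


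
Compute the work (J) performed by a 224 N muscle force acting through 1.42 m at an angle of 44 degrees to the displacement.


W = F * d * cos(theta)
theta = 44 deg = 0.7679 rad
cos(theta) = 0.7193
W = 224 * 1.42 * 0.7193
W = 228.8076


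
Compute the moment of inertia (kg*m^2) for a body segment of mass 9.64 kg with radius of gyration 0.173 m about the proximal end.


I = m * k^2
I = 9.64 * 0.173^2
k^2 = 0.0299
I = 0.2885


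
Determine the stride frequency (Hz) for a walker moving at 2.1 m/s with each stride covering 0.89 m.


f = v / stride_length
f = 2.1 / 0.89
f = 2.3596


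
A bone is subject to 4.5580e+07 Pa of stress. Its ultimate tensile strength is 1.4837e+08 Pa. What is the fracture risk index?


FRI = applied / ultimate
FRI = 4.5580e+07 / 1.4837e+08
FRI = 0.3072


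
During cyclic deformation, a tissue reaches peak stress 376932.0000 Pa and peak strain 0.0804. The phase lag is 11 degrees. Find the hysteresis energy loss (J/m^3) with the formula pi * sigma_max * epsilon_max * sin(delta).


E_loss = pi * sigma_max * epsilon_max * sin(delta)
delta = 11 deg = 0.1920 rad
sin(delta) = 0.1908
E_loss = pi * 376932.0000 * 0.0804 * 0.1908
E_loss = 18166.3541


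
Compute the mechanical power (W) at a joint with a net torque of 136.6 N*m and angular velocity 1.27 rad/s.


P = M * omega
P = 136.6 * 1.27
P = 173.4820


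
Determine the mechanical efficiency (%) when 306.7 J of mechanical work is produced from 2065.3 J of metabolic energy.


eta = (W_mech / E_meta) * 100
eta = (306.7 / 2065.3) * 100
ratio = 0.1485
eta = 14.8501


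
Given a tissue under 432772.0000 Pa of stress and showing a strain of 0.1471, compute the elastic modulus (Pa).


E = stress / strain
E = 432772.0000 / 0.1471
E = 2.9420e+06


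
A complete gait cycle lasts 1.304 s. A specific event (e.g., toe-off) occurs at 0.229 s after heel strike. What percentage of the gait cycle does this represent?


pct = (event_time / cycle_time) * 100
pct = (0.229 / 1.304) * 100
ratio = 0.1756
pct = 17.5613


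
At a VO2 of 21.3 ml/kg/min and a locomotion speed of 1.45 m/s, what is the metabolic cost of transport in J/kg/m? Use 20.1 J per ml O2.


Power per kg = VO2 * 20.1 / 60
Power per kg = 21.3 * 20.1 / 60 = 7.1355 W/kg
Cost = power_per_kg / speed
Cost = 7.1355 / 1.45
Cost = 4.9210


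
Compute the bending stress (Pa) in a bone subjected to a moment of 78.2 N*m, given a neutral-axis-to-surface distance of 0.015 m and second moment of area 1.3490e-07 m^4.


sigma = M * c / I
sigma = 78.2 * 0.015 / 1.3490e-07
M * c = 1.1730
sigma = 8.6953e+06


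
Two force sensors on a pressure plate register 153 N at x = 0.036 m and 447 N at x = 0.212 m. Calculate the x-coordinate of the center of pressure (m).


COP_x = (F1*x1 + F2*x2) / (F1 + F2)
COP_x = (153*0.036 + 447*0.212) / (153 + 447)
Numerator = 100.2720
Denominator = 600
COP_x = 0.1671


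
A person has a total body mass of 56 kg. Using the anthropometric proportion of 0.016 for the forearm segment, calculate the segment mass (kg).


m_segment = body_mass * fraction
m_segment = 56 * 0.016
m_segment = 0.8960


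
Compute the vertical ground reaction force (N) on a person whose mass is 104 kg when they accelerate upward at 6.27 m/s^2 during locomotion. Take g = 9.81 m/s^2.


GRF = m * (g + a)
GRF = 104 * (9.81 + 6.27)
GRF = 104 * 16.0800
GRF = 1672.3200


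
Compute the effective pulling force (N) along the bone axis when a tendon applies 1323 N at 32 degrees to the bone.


F_eff = F_tendon * cos(theta)
theta = 32 deg = 0.5585 rad
cos(theta) = 0.8480
F_eff = 1323 * 0.8480
F_eff = 1121.9676


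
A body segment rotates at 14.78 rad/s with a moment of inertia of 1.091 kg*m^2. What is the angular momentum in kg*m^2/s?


L = I * omega
L = 1.091 * 14.78
L = 16.1250


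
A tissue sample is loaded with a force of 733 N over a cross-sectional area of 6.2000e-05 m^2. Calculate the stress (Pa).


stress = F / A
stress = 733 / 6.2000e-05
stress = 1.1823e+07


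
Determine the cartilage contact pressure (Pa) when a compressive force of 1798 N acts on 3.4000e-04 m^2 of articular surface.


P = F / A
P = 1798 / 3.4000e-04
P = 5.2882e+06


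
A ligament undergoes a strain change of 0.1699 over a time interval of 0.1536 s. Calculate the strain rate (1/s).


strain_rate = delta_strain / delta_t
strain_rate = 0.1699 / 0.1536
strain_rate = 1.1061


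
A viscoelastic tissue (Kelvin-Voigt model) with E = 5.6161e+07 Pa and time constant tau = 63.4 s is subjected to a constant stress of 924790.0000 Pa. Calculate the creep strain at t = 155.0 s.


epsilon(t) = (sigma/E) * (1 - exp(-t/tau))
sigma/E = 924790.0000 / 5.6161e+07 = 0.0165
exp(-t/tau) = exp(-155.0 / 63.4) = 0.0867
epsilon = 0.0165 * (1 - 0.0867)
epsilon = 0.0150


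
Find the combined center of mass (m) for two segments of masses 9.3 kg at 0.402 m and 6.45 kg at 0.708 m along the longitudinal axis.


COM = (m1*x1 + m2*x2) / (m1 + m2)
COM = (9.3*0.402 + 6.45*0.708) / (9.3 + 6.45)
Numerator = 8.3052
Denominator = 15.7500
COM = 0.5273


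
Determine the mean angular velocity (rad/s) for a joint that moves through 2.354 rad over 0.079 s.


omega = delta_theta / delta_t
omega = 2.354 / 0.079
omega = 29.7975


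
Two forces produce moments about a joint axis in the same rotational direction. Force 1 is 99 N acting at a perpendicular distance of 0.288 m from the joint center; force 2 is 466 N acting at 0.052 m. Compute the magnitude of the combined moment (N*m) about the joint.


M = F1 * d1 + F2 * d2
M = 99 * 0.288 + 466 * 0.052
M = 28.5120 + 24.2320
M = 52.7440


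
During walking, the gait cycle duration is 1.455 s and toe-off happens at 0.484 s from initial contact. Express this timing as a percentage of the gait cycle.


pct = (event_time / cycle_time) * 100
pct = (0.484 / 1.455) * 100
ratio = 0.3326
pct = 33.2646


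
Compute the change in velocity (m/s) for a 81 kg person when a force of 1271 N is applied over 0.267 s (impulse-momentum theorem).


J = F * dt = 1271 * 0.267 = 339.3570 N*s
delta_v = J / m
delta_v = 339.3570 / 81
delta_v = 4.1896


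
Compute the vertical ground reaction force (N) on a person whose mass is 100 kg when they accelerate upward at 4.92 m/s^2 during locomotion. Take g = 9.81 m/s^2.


GRF = m * (g + a)
GRF = 100 * (9.81 + 4.92)
GRF = 100 * 14.7300
GRF = 1473.0000


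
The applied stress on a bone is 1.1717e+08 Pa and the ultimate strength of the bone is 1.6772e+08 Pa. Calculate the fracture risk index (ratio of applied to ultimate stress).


FRI = applied / ultimate
FRI = 1.1717e+08 / 1.6772e+08
FRI = 0.6986


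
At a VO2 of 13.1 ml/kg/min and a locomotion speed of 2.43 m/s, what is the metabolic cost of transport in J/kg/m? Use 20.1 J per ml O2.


Power per kg = VO2 * 20.1 / 60
Power per kg = 13.1 * 20.1 / 60 = 4.3885 W/kg
Cost = power_per_kg / speed
Cost = 4.3885 / 2.43
Cost = 1.8060


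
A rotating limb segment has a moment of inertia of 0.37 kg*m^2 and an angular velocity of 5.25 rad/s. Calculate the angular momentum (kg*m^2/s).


L = I * omega
L = 0.37 * 5.25
L = 1.9425


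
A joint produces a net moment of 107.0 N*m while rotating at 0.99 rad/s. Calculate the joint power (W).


P = M * omega
P = 107.0 * 0.99
P = 105.9300


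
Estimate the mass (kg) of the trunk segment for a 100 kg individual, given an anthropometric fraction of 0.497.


m_segment = body_mass * fraction
m_segment = 100 * 0.497
m_segment = 49.7000


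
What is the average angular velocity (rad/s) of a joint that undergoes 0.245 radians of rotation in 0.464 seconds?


omega = delta_theta / delta_t
omega = 0.245 / 0.464
omega = 0.5280


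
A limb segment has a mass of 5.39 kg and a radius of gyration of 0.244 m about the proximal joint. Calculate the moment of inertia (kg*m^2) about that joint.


I = m * k^2
I = 5.39 * 0.244^2
k^2 = 0.0595
I = 0.3209


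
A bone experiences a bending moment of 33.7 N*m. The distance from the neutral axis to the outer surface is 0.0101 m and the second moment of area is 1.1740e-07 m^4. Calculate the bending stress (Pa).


sigma = M * c / I
sigma = 33.7 * 0.0101 / 1.1740e-07
M * c = 0.3404
sigma = 2.8992e+06


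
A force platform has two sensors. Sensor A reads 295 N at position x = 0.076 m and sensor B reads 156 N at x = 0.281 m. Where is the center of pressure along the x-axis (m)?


COP_x = (F1*x1 + F2*x2) / (F1 + F2)
COP_x = (295*0.076 + 156*0.281) / (295 + 156)
Numerator = 66.2560
Denominator = 451
COP_x = 0.1469


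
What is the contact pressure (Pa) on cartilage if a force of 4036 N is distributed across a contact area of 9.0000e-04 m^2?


P = F / A
P = 4036 / 9.0000e-04
P = 4.4844e+06


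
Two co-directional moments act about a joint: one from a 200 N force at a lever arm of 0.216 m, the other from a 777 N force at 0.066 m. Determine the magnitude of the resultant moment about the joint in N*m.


M = F1 * d1 + F2 * d2
M = 200 * 0.216 + 777 * 0.066
M = 43.2000 + 51.2820
M = 94.4820


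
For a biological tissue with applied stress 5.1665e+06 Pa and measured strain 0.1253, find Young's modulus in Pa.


E = stress / strain
E = 5.1665e+06 / 0.1253
E = 4.1233e+07


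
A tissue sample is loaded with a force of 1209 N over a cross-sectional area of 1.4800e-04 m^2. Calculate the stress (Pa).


stress = F / A
stress = 1209 / 1.4800e-04
stress = 8.1689e+06


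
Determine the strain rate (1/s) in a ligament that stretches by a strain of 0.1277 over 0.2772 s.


strain_rate = delta_strain / delta_t
strain_rate = 0.1277 / 0.2772
strain_rate = 0.4607


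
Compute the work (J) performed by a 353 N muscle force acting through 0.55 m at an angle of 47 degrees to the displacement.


W = F * d * cos(theta)
theta = 47 deg = 0.8203 rad
cos(theta) = 0.6820
W = 353 * 0.55 * 0.6820
W = 132.4100


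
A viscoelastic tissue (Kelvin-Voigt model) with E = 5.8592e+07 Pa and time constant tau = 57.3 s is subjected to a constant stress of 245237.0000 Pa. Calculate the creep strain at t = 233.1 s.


epsilon(t) = (sigma/E) * (1 - exp(-t/tau))
sigma/E = 245237.0000 / 5.8592e+07 = 0.0042
exp(-t/tau) = exp(-233.1 / 57.3) = 0.0171
epsilon = 0.0042 * (1 - 0.0171)
epsilon = 0.0041


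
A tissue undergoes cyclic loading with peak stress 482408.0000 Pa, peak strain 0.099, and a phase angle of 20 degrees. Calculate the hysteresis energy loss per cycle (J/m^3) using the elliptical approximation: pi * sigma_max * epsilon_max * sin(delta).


E_loss = pi * sigma_max * epsilon_max * sin(delta)
delta = 20 deg = 0.3491 rad
sin(delta) = 0.3420
E_loss = pi * 482408.0000 * 0.099 * 0.3420
E_loss = 51315.8177


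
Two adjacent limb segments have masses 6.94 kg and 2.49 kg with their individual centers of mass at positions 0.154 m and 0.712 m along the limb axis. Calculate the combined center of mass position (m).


COM = (m1*x1 + m2*x2) / (m1 + m2)
COM = (6.94*0.154 + 2.49*0.712) / (6.94 + 2.49)
Numerator = 2.8416
Denominator = 9.4300
COM = 0.3013


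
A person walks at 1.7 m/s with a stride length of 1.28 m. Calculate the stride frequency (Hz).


f = v / stride_length
f = 1.7 / 1.28
f = 1.3281


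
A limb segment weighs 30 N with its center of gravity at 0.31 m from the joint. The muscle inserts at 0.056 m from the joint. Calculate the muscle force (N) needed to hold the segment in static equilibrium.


F_muscle = W * d_load / d_muscle
F_muscle = 30 * 0.31 / 0.056
Numerator = 9.3000
F_muscle = 166.0714


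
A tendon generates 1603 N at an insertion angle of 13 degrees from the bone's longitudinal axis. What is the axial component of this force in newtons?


F_eff = F_tendon * cos(theta)
theta = 13 deg = 0.2269 rad
cos(theta) = 0.9744
F_eff = 1603 * 0.9744
F_eff = 1561.9152


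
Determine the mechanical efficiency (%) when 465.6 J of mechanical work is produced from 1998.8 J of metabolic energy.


eta = (W_mech / E_meta) * 100
eta = (465.6 / 1998.8) * 100
ratio = 0.2329
eta = 23.2940


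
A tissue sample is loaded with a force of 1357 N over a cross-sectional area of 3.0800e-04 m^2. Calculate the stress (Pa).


stress = F / A
stress = 1357 / 3.0800e-04
stress = 4.4058e+06


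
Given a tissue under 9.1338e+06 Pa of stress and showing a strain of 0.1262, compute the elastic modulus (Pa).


E = stress / strain
E = 9.1338e+06 / 0.1262
E = 7.2376e+07


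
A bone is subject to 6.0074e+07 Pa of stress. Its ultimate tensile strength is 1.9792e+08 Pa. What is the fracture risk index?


FRI = applied / ultimate
FRI = 6.0074e+07 / 1.9792e+08
FRI = 0.3035


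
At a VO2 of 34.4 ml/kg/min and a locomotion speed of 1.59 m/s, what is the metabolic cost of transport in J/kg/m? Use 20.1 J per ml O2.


Power per kg = VO2 * 20.1 / 60
Power per kg = 34.4 * 20.1 / 60 = 11.5240 W/kg
Cost = power_per_kg / speed
Cost = 11.5240 / 1.59
Cost = 7.2478


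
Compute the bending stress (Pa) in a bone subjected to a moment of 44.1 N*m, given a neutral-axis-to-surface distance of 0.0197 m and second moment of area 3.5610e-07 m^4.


sigma = M * c / I
sigma = 44.1 * 0.0197 / 3.5610e-07
M * c = 0.8688
sigma = 2.4397e+06


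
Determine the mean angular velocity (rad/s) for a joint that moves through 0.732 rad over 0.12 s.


omega = delta_theta / delta_t
omega = 0.732 / 0.12
omega = 6.1000


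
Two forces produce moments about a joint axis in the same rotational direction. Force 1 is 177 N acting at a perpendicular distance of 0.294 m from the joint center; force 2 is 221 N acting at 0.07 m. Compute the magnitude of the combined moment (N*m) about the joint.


M = F1 * d1 + F2 * d2
M = 177 * 0.294 + 221 * 0.07
M = 52.0380 + 15.4700
M = 67.5080


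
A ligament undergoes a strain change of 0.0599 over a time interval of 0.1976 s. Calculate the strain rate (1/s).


strain_rate = delta_strain / delta_t
strain_rate = 0.0599 / 0.1976
strain_rate = 0.3031


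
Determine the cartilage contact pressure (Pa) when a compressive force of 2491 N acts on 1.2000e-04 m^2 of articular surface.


P = F / A
P = 2491 / 1.2000e-04
P = 2.0758e+07


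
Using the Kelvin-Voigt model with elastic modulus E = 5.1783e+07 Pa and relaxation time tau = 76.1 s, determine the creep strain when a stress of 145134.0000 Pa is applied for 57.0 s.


epsilon(t) = (sigma/E) * (1 - exp(-t/tau))
sigma/E = 145134.0000 / 5.1783e+07 = 0.0028
exp(-t/tau) = exp(-57.0 / 76.1) = 0.4728
epsilon = 0.0028 * (1 - 0.4728)
epsilon = 0.0015


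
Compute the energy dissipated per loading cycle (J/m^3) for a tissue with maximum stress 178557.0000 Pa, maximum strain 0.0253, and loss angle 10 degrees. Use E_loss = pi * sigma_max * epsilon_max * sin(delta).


E_loss = pi * sigma_max * epsilon_max * sin(delta)
delta = 10 deg = 0.1745 rad
sin(delta) = 0.1736
E_loss = pi * 178557.0000 * 0.0253 * 0.1736
E_loss = 2464.4358


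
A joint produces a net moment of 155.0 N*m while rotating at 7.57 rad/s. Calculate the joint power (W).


P = M * omega
P = 155.0 * 7.57
P = 1173.3500


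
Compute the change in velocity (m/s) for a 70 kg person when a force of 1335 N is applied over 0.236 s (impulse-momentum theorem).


J = F * dt = 1335 * 0.236 = 315.0600 N*s
delta_v = J / m
delta_v = 315.0600 / 70
delta_v = 4.5009


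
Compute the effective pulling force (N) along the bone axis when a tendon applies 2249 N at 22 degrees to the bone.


F_eff = F_tendon * cos(theta)
theta = 22 deg = 0.3840 rad
cos(theta) = 0.9272
F_eff = 2249 * 0.9272
F_eff = 2085.2365


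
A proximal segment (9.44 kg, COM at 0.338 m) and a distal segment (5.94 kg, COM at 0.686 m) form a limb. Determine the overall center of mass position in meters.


COM = (m1*x1 + m2*x2) / (m1 + m2)
COM = (9.44*0.338 + 5.94*0.686) / (9.44 + 5.94)
Numerator = 7.2656
Denominator = 15.3800
COM = 0.4724


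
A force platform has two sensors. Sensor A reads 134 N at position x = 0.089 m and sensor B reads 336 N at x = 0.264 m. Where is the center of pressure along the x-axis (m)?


COP_x = (F1*x1 + F2*x2) / (F1 + F2)
COP_x = (134*0.089 + 336*0.264) / (134 + 336)
Numerator = 100.6300
Denominator = 470
COP_x = 0.2141


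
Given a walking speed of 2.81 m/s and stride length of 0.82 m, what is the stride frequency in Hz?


f = v / stride_length
f = 2.81 / 0.82
f = 3.4268


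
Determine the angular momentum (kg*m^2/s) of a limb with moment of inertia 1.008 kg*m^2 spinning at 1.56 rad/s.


L = I * omega
L = 1.008 * 1.56
L = 1.5725


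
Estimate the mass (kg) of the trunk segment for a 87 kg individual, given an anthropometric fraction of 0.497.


m_segment = body_mass * fraction
m_segment = 87 * 0.497
m_segment = 43.2390


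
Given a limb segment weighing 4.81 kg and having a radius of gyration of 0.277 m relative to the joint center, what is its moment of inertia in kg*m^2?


I = m * k^2
I = 4.81 * 0.277^2
k^2 = 0.0767
I = 0.3691


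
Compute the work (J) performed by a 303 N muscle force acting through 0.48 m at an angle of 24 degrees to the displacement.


W = F * d * cos(theta)
theta = 24 deg = 0.4189 rad
cos(theta) = 0.9135
W = 303 * 0.48 * 0.9135
W = 132.8661


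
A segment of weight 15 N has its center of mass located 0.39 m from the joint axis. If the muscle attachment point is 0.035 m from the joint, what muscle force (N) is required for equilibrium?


F_muscle = W * d_load / d_muscle
F_muscle = 15 * 0.39 / 0.035
Numerator = 5.8500
F_muscle = 167.1429


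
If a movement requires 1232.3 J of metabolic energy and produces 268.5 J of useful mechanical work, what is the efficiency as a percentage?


eta = (W_mech / E_meta) * 100
eta = (268.5 / 1232.3) * 100
ratio = 0.2179
eta = 21.7885


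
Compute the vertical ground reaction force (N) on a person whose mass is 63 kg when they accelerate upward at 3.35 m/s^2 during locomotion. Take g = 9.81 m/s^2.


GRF = m * (g + a)
GRF = 63 * (9.81 + 3.35)
GRF = 63 * 13.1600
GRF = 829.0800


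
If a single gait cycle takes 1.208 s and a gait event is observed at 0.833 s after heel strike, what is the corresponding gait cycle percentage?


pct = (event_time / cycle_time) * 100
pct = (0.833 / 1.208) * 100
ratio = 0.6896
pct = 68.9570


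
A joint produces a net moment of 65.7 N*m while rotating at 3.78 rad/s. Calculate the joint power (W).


P = M * omega
P = 65.7 * 3.78
P = 248.3460


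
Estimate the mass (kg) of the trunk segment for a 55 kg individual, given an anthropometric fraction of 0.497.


m_segment = body_mass * fraction
m_segment = 55 * 0.497
m_segment = 27.3350


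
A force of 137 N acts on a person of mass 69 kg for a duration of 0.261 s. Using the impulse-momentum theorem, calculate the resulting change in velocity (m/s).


J = F * dt = 137 * 0.261 = 35.7570 N*s
delta_v = J / m
delta_v = 35.7570 / 69
delta_v = 0.5182


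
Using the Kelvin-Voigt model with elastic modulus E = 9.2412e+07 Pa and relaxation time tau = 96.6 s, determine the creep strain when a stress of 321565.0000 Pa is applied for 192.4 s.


epsilon(t) = (sigma/E) * (1 - exp(-t/tau))
sigma/E = 321565.0000 / 9.2412e+07 = 0.0035
exp(-t/tau) = exp(-192.4 / 96.6) = 0.1365
epsilon = 0.0035 * (1 - 0.1365)
epsilon = 0.0030


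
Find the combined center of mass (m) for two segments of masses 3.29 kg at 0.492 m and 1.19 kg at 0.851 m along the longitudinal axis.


COM = (m1*x1 + m2*x2) / (m1 + m2)
COM = (3.29*0.492 + 1.19*0.851) / (3.29 + 1.19)
Numerator = 2.6314
Denominator = 4.4800
COM = 0.5874


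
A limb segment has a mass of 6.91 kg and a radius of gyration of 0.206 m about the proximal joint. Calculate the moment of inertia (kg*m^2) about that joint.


I = m * k^2
I = 6.91 * 0.206^2
k^2 = 0.0424
I = 0.2932


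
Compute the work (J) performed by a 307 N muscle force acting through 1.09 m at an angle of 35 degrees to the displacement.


W = F * d * cos(theta)
theta = 35 deg = 0.6109 rad
cos(theta) = 0.8192
W = 307 * 1.09 * 0.8192
W = 274.1128


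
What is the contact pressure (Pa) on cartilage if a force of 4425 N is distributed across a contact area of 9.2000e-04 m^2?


P = F / A
P = 4425 / 9.2000e-04
P = 4.8098e+06


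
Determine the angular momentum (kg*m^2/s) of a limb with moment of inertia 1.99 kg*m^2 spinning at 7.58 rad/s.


L = I * omega
L = 1.99 * 7.58
L = 15.0842


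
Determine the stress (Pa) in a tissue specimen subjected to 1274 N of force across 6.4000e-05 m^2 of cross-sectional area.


stress = F / A
stress = 1274 / 6.4000e-05
stress = 1.9906e+07


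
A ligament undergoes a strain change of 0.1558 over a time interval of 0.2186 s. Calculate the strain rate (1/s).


strain_rate = delta_strain / delta_t
strain_rate = 0.1558 / 0.2186
strain_rate = 0.7127


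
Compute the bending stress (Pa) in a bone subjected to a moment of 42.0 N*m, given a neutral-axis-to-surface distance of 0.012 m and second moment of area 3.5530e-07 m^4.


sigma = M * c / I
sigma = 42.0 * 0.012 / 3.5530e-07
M * c = 0.5040
sigma = 1.4185e+06


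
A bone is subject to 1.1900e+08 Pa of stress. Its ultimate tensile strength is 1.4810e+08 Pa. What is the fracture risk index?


FRI = applied / ultimate
FRI = 1.1900e+08 / 1.4810e+08
FRI = 0.8035


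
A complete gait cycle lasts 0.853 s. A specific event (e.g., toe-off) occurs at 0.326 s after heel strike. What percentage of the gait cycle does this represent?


pct = (event_time / cycle_time) * 100
pct = (0.326 / 0.853) * 100
ratio = 0.3822
pct = 38.2181


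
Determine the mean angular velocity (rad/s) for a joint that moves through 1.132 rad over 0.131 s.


omega = delta_theta / delta_t
omega = 1.132 / 0.131
omega = 8.6412


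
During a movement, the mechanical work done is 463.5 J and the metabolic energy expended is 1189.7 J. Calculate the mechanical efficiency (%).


eta = (W_mech / E_meta) * 100
eta = (463.5 / 1189.7) * 100
ratio = 0.3896
eta = 38.9594


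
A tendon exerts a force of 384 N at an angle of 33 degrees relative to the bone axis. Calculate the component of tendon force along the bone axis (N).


F_eff = F_tendon * cos(theta)
theta = 33 deg = 0.5760 rad
cos(theta) = 0.8387
F_eff = 384 * 0.8387
F_eff = 322.0495


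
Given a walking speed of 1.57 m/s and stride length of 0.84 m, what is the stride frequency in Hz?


f = v / stride_length
f = 1.57 / 0.84
f = 1.8690


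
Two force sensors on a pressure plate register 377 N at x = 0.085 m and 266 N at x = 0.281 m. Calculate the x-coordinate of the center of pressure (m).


COP_x = (F1*x1 + F2*x2) / (F1 + F2)
COP_x = (377*0.085 + 266*0.281) / (377 + 266)
Numerator = 106.7910
Denominator = 643
COP_x = 0.1661


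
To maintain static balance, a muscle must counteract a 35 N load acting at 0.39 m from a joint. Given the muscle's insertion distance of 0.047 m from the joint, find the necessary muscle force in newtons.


F_muscle = W * d_load / d_muscle
F_muscle = 35 * 0.39 / 0.047
Numerator = 13.6500
F_muscle = 290.4255


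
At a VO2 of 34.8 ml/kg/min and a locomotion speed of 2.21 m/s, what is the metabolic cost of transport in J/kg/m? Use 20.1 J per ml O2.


Power per kg = VO2 * 20.1 / 60
Power per kg = 34.8 * 20.1 / 60 = 11.6580 W/kg
Cost = power_per_kg / speed
Cost = 11.6580 / 2.21
Cost = 5.2751


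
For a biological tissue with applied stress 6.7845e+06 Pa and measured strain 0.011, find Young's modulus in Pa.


E = stress / strain
E = 6.7845e+06 / 0.011
E = 6.1677e+08


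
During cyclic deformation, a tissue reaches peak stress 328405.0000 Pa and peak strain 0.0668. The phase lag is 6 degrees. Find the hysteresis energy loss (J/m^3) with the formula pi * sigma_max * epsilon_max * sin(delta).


E_loss = pi * sigma_max * epsilon_max * sin(delta)
delta = 6 deg = 0.1047 rad
sin(delta) = 0.1045
E_loss = pi * 328405.0000 * 0.0668 * 0.1045
E_loss = 7203.9495


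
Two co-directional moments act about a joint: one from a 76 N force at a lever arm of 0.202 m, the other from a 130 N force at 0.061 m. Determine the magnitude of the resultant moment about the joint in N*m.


M = F1 * d1 + F2 * d2
M = 76 * 0.202 + 130 * 0.061
M = 15.3520 + 7.9300
M = 23.2820


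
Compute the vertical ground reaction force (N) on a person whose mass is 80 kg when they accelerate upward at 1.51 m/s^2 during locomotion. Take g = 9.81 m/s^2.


GRF = m * (g + a)
GRF = 80 * (9.81 + 1.51)
GRF = 80 * 11.3200
GRF = 905.6000


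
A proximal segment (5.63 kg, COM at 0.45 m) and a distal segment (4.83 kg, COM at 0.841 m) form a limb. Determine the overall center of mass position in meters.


COM = (m1*x1 + m2*x2) / (m1 + m2)
COM = (5.63*0.45 + 4.83*0.841) / (5.63 + 4.83)
Numerator = 6.5955
Denominator = 10.4600
COM = 0.6305


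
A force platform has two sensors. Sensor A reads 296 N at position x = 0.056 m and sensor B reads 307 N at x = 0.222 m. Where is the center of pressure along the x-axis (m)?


COP_x = (F1*x1 + F2*x2) / (F1 + F2)
COP_x = (296*0.056 + 307*0.222) / (296 + 307)
Numerator = 84.7300
Denominator = 603
COP_x = 0.1405


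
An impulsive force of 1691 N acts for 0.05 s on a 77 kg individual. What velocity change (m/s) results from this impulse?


J = F * dt = 1691 * 0.05 = 84.5500 N*s
delta_v = J / m
delta_v = 84.5500 / 77
delta_v = 1.0981


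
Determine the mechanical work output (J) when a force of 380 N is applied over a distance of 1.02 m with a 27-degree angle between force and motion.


W = F * d * cos(theta)
theta = 27 deg = 0.4712 rad
cos(theta) = 0.8910
W = 380 * 1.02 * 0.8910
W = 345.3541


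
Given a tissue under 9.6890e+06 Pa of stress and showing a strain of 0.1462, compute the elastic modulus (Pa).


E = stress / strain
E = 9.6890e+06 / 0.1462
E = 6.6272e+07


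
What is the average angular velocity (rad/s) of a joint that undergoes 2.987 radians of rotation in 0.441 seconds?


omega = delta_theta / delta_t
omega = 2.987 / 0.441
omega = 6.7732


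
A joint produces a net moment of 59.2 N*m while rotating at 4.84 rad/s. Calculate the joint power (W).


P = M * omega
P = 59.2 * 4.84
P = 286.5280


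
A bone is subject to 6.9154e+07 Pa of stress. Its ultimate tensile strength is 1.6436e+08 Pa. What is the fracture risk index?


FRI = applied / ultimate
FRI = 6.9154e+07 / 1.6436e+08
FRI = 0.4207


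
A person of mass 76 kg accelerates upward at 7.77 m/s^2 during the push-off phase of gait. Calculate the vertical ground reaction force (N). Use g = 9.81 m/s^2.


GRF = m * (g + a)
GRF = 76 * (9.81 + 7.77)
GRF = 76 * 17.5800
GRF = 1336.0800


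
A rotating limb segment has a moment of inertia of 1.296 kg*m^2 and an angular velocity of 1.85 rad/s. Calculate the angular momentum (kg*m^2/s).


L = I * omega
L = 1.296 * 1.85
L = 2.3976


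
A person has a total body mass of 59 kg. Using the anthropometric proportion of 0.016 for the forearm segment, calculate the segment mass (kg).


m_segment = body_mass * fraction
m_segment = 59 * 0.016
m_segment = 0.9440


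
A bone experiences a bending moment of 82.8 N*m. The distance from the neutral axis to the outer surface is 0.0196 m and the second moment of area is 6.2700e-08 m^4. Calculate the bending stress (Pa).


sigma = M * c / I
sigma = 82.8 * 0.0196 / 6.2700e-08
M * c = 1.6229
sigma = 2.5883e+07


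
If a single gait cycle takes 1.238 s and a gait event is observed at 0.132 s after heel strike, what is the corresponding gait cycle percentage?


pct = (event_time / cycle_time) * 100
pct = (0.132 / 1.238) * 100
ratio = 0.1066
pct = 10.6624


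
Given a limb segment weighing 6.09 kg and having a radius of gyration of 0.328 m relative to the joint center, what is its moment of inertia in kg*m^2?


I = m * k^2
I = 6.09 * 0.328^2
k^2 = 0.1076
I = 0.6552


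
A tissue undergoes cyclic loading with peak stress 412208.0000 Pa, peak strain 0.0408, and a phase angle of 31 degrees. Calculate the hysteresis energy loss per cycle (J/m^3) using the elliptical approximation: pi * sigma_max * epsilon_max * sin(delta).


E_loss = pi * sigma_max * epsilon_max * sin(delta)
delta = 31 deg = 0.5411 rad
sin(delta) = 0.5150
E_loss = pi * 412208.0000 * 0.0408 * 0.5150
E_loss = 27212.3337


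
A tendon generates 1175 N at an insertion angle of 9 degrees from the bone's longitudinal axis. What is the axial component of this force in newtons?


F_eff = F_tendon * cos(theta)
theta = 9 deg = 0.1571 rad
cos(theta) = 0.9877
F_eff = 1175 * 0.9877
F_eff = 1160.5338


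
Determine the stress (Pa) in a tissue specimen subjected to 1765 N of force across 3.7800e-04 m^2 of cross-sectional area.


stress = F / A
stress = 1765 / 3.7800e-04
stress = 4.6693e+06


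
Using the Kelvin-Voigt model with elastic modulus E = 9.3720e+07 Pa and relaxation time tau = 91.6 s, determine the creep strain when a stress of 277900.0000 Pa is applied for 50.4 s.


epsilon(t) = (sigma/E) * (1 - exp(-t/tau))
sigma/E = 277900.0000 / 9.3720e+07 = 0.0030
exp(-t/tau) = exp(-50.4 / 91.6) = 0.5768
epsilon = 0.0030 * (1 - 0.5768)
epsilon = 0.0013
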